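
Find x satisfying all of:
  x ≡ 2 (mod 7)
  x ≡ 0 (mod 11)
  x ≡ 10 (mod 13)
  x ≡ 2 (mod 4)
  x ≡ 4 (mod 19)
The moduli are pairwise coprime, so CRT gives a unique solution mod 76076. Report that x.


Product of moduli M = 7 · 11 · 13 · 4 · 19 = 76076.
Merge one congruence at a time:
  Start: x ≡ 2 (mod 7).
  Combine with x ≡ 0 (mod 11); new modulus lcm = 77.
    Write x = 2 + 7·t and substitute into x ≡ 0 (mod 11): 7·t ≡ 0 − 2 = -2 (mod 11).
    Reduce coefficients mod 11: 7·t ≡ 9 (mod 11).
    The inverse of 7 mod 11 is 8 (since 7·8 = 56 = 5·11 + 1), so t ≡ 8·9 = 72 ≡ 6 (mod 11).
    Then x = 2 + 7·6 = 44, valid modulo lcm(7, 11) = 77: x ≡ 44 (mod 77).
  Combine with x ≡ 10 (mod 13); new modulus lcm = 1001.
    Write x = 44 + 77·t and substitute into x ≡ 10 (mod 13): 77·t ≡ 10 − 44 = -34 (mod 13).
    Reduce coefficients mod 13: 12·t ≡ 5 (mod 13).
    The inverse of 12 mod 13 is 12 (since 12·12 = 144 = 11·13 + 1), so t ≡ 12·5 = 60 ≡ 8 (mod 13).
    Then x = 44 + 77·8 = 660, valid modulo lcm(77, 13) = 1001: x ≡ 660 (mod 1001).
  Combine with x ≡ 2 (mod 4); new modulus lcm = 4004.
    Write x = 660 + 1001·t and substitute into x ≡ 2 (mod 4): 1001·t ≡ 2 − 660 = -658 (mod 4).
    Reduce coefficients mod 4: 1·t ≡ 2 (mod 4).
    So t ≡ 2 (mod 4).
    Then x = 660 + 1001·2 = 2662, valid modulo lcm(1001, 4) = 4004: x ≡ 2662 (mod 4004).
  Combine with x ≡ 4 (mod 19); new modulus lcm = 76076.
    Write x = 2662 + 4004·t and substitute into x ≡ 4 (mod 19): 4004·t ≡ 4 − 2662 = -2658 (mod 19).
    Reduce coefficients mod 19: 14·t ≡ 2 (mod 19).
    The inverse of 14 mod 19 is 15 (since 14·15 = 210 = 11·19 + 1), so t ≡ 15·2 = 30 ≡ 11 (mod 19).
    Then x = 2662 + 4004·11 = 46706, valid modulo lcm(4004, 19) = 76076: x ≡ 46706 (mod 76076).
Verify against each original: 46706 mod 7 = 2, 46706 mod 11 = 0, 46706 mod 13 = 10, 46706 mod 4 = 2, 46706 mod 19 = 4.

x ≡ 46706 (mod 76076).


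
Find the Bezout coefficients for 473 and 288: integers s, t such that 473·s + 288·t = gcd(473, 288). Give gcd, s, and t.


Euclidean algorithm on (473, 288) — divide until remainder is 0:
  473 = 1 · 288 + 185
  288 = 1 · 185 + 103
  185 = 1 · 103 + 82
  103 = 1 · 82 + 21
  82 = 3 · 21 + 19
  21 = 1 · 19 + 2
  19 = 9 · 2 + 1
  2 = 2 · 1 + 0
gcd(473, 288) = 1.
Track Bezout coefficients alongside the remainders: start with r₀ = 473 = a·1 + b·0 (s = 1, t = 0) and r₁ = 288 = a·0 + b·1 (s = 0, t = 1); each new remainder r_{k+1} = r_{k-1} − q_k·r_k inherits s_{k+1} = s_{k-1} − q_k·s_k, t_{k+1} = t_{k-1} − q_k·t_k, so r_k = a·s_k + b·t_k at every step:
  q = 1: r = 185, s = 1 − 1·0 = 1, t = 0 − 1·1 = -1  (check: 473·1 + 288·(-1) = 185)
  q = 1: r = 103, s = 0 − 1·1 = -1, t = 1 − 1·(-1) = 2  (check: 473·(-1) + 288·2 = 103)
  q = 1: r = 82, s = 1 − 1·(-1) = 2, t = -1 − 1·2 = -3  (check: 473·2 + 288·(-3) = 82)
  q = 1: r = 21, s = -1 − 1·2 = -3, t = 2 − 1·(-3) = 5  (check: 473·(-3) + 288·5 = 21)
  q = 3: r = 19, s = 2 − 3·(-3) = 11, t = -3 − 3·5 = -18  (check: 473·11 + 288·(-18) = 19)
  q = 1: r = 2, s = -3 − 1·11 = -14, t = 5 − 1·(-18) = 23  (check: 473·(-14) + 288·23 = 2)
  q = 9: r = 1, s = 11 − 9·(-14) = 137, t = -18 − 9·23 = -225  (check: 473·137 + 288·(-225) = 1)
The row with r = 1 (the gcd) gives the Bezout coefficients s = 137, t = -225.
Result: 473 · (137) + 288 · (-225) = 1.

gcd(473, 288) = 1; s = 137, t = -225 (check: 473·137 + 288·(-225) = 1).


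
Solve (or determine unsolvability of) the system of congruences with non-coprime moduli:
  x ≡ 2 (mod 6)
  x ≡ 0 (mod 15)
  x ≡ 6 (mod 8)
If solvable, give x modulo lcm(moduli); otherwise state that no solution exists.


Moduli 6, 15, 8 are not pairwise coprime, so CRT works modulo lcm(m_i) when all pairwise compatibility conditions hold.
Pairwise compatibility: gcd(m_i, m_j) must divide a_i - a_j for every pair.
Merge one congruence at a time:
  Start: x ≡ 2 (mod 6).
  Combine with x ≡ 0 (mod 15): gcd(6, 15) = 3, and 0 - 2 = -2 is NOT divisible by 3.
    ⇒ system is inconsistent (no integer solution).

No solution (the system is inconsistent).


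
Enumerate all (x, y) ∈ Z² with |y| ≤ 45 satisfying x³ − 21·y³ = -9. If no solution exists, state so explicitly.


The equation is x³ - 21y³ = -9. For fixed y, x³ = 21·y³ − 9, so a solution requires the RHS to be a perfect cube.
Strategy: iterate y from -45 to 45, compute RHS = 21·y³ − 9, and check whether it is a (positive or negative) perfect cube.
Check small values of y:
  y = 0: RHS = -9 is not a perfect cube.
  y = 1: RHS = 12 is not a perfect cube.
  y = -1: RHS = -30 is not a perfect cube.
  y = 2: RHS = 159 is not a perfect cube.
  y = -2: RHS = -177 is not a perfect cube.
  y = 3: RHS = 558 is not a perfect cube.
  y = -3: RHS = -576 is not a perfect cube.
Continuing the search up to |y| = 45 finds no solutions either.
No (x, y) in the scanned range satisfies the equation.

No integer solutions with |y| ≤ 45.


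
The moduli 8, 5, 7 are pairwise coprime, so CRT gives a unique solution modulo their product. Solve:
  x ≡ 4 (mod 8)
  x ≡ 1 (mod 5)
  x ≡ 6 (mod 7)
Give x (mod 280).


Moduli 8, 5, 7 are pairwise coprime; by CRT there is a unique solution modulo M = 8 · 5 · 7 = 280.
Solve pairwise, accumulating the modulus:
  Start with x ≡ 4 (mod 8).
  Combine with x ≡ 1 (mod 5): since gcd(8, 5) = 1, we get a unique residue mod 40.
    Write x = 4 + 8·t and substitute into x ≡ 1 (mod 5): 8·t ≡ 1 − 4 = -3 (mod 5).
    Reduce coefficients mod 5: 3·t ≡ 2 (mod 5).
    The inverse of 3 mod 5 is 2 (since 3·2 = 6 = 1·5 + 1), so t ≡ 2·2 = 4 ≡ 4 (mod 5).
    Then x = 4 + 8·4 = 36, valid modulo lcm(8, 5) = 40: x ≡ 36 (mod 40).
  Combine with x ≡ 6 (mod 7): since gcd(40, 7) = 1, we get a unique residue mod 280.
    Write x = 36 + 40·t and substitute into x ≡ 6 (mod 7): 40·t ≡ 6 − 36 = -30 (mod 7).
    Reduce coefficients mod 7: 5·t ≡ 5 (mod 7).
    The inverse of 5 mod 7 is 3 (since 5·3 = 15 = 2·7 + 1), so t ≡ 3·5 = 15 ≡ 1 (mod 7).
    Then x = 36 + 40·1 = 76, valid modulo lcm(40, 7) = 280: x ≡ 76 (mod 280).
Verify: 76 mod 8 = 4 ✓, 76 mod 5 = 1 ✓, 76 mod 7 = 6 ✓.

x ≡ 76 (mod 280).


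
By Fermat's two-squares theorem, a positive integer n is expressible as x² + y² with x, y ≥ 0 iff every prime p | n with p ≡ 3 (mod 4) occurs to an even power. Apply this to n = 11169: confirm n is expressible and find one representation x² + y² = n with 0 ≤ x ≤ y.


Step 1: Factor n = 11169 = 3^2 · 17 · 73.
Step 2: Check the mod-4 condition on each prime factor: 3 ≡ 3 (mod 4), exponent 2 (must be even); 17 ≡ 1 (mod 4), exponent 1; 73 ≡ 1 (mod 4), exponent 1.
All primes ≡ 3 (mod 4) appear to even exponent (or don't appear), so by the two-squares theorem n IS expressible as a sum of two squares.
Step 3: Build a representation. Group n = k² · m with k = 3 and m = 17 · 73 = 1241 (a product of primes ≡ 1 (mod 4)); a representation of m scales to one of n via (k·x)² + (k·y)² = k²(x² + y²). Each prime p ≡ 1 (mod 4) is itself a sum of two squares; find a² by testing p − a² for a perfect square:
  17: 17 − 1² = 16 = 4² ⇒ 17 = 1² + 4².
  73: 73 − 1² = 72, 73 − 2² = 69, 73 − 3² = 64 = 8² ⇒ 73 = 3² + 8².
  Combine using the Brahmagupta–Fibonacci identity (a² + b²)(c² + d²) = (ac − bd)² + (ad + bc)² = (ac + bd)² + (ad − bc)²:
  17 · 73 = 1241: from (1² + 4²)(3² + 8²), take (1·3 − 4·8, 1·8 + 4·3) = (3 − 32, 8 + 12) = (-29, 20); dropping signs (only squares matter) gives (29, 20); check 29² + 20² = 841 + 400 = 1241 ✓.
  Scale by k = 3: (3·29, 3·20) = (87, 60).
Step 4: Order so x ≤ y and verify: 60² + 87² = 3600 + 7569 = 11169 = n. ✓

n = 11169 = 60² + 87² (one valid representation with x ≤ y).


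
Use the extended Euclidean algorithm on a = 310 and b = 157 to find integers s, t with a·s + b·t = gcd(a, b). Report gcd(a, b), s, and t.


Euclidean algorithm on (310, 157) — divide until remainder is 0:
  310 = 1 · 157 + 153
  157 = 1 · 153 + 4
  153 = 38 · 4 + 1
  4 = 4 · 1 + 0
gcd(310, 157) = 1.
Track Bezout coefficients alongside the remainders: start with r₀ = 310 = a·1 + b·0 (s = 1, t = 0) and r₁ = 157 = a·0 + b·1 (s = 0, t = 1); each new remainder r_{k+1} = r_{k-1} − q_k·r_k inherits s_{k+1} = s_{k-1} − q_k·s_k, t_{k+1} = t_{k-1} − q_k·t_k, so r_k = a·s_k + b·t_k at every step:
  q = 1: r = 153, s = 1 − 1·0 = 1, t = 0 − 1·1 = -1  (check: 310·1 + 157·(-1) = 153)
  q = 1: r = 4, s = 0 − 1·1 = -1, t = 1 − 1·(-1) = 2  (check: 310·(-1) + 157·2 = 4)
  q = 38: r = 1, s = 1 − 38·(-1) = 39, t = -1 − 38·2 = -77  (check: 310·39 + 157·(-77) = 1)
The row with r = 1 (the gcd) gives the Bezout coefficients s = 39, t = -77.
Result: 310 · (39) + 157 · (-77) = 1.

gcd(310, 157) = 1; s = 39, t = -77 (check: 310·39 + 157·(-77) = 1).


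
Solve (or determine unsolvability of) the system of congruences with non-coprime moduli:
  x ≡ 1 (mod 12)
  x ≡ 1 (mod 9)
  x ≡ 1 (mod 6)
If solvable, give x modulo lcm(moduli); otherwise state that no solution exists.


Moduli 12, 9, 6 are not pairwise coprime, so CRT works modulo lcm(m_i) when all pairwise compatibility conditions hold.
Pairwise compatibility: gcd(m_i, m_j) must divide a_i - a_j for every pair.
Merge one congruence at a time:
  Start: x ≡ 1 (mod 12).
  Combine with x ≡ 1 (mod 9): gcd(12, 9) = 3; 1 - 1 = 0, which IS divisible by 3, so compatible.
    Write x = 1 + 12·t and substitute into x ≡ 1 (mod 9): 12·t ≡ 1 − 1 = 0 (mod 9).
    Divide the congruence (and modulus) by g = 3: 4·t ≡ 0 (mod 3).
    Reduce coefficients mod 3: 1·t ≡ 0 (mod 3).
    So t ≡ 0 (mod 3).
    Then x = 1 + 12·0 = 1, valid modulo lcm(12, 9) = 36: x ≡ 1 (mod 36).
  Combine with x ≡ 1 (mod 6): gcd(36, 6) = 6; 1 - 1 = 0, which IS divisible by 6, so compatible.
    Write x = 1 + 36·t and substitute into x ≡ 1 (mod 6): 36·t ≡ 1 − 1 = 0 (mod 6).
    Divide the congruence (and modulus) by g = 6: 6·t ≡ 0 (mod 1).
    Modulo 1 every t works; take t = 0.
    Then x = 1 + 36·0 = 1, valid modulo lcm(36, 6) = 36: x ≡ 1 (mod 36).
Verify: 1 mod 12 = 1, 1 mod 9 = 1, 1 mod 6 = 1.

x ≡ 1 (mod 36).


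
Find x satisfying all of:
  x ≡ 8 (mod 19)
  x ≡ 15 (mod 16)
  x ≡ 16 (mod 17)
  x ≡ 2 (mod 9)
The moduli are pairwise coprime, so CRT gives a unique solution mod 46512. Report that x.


Product of moduli M = 19 · 16 · 17 · 9 = 46512.
Merge one congruence at a time:
  Start: x ≡ 8 (mod 19).
  Combine with x ≡ 15 (mod 16); new modulus lcm = 304.
    Write x = 8 + 19·t and substitute into x ≡ 15 (mod 16): 19·t ≡ 15 − 8 = 7 (mod 16).
    Reduce coefficients mod 16: 3·t ≡ 7 (mod 16).
    The inverse of 3 mod 16 is 11 (since 3·11 = 33 = 2·16 + 1), so t ≡ 11·7 = 77 ≡ 13 (mod 16).
    Then x = 8 + 19·13 = 255, valid modulo lcm(19, 16) = 304: x ≡ 255 (mod 304).
  Combine with x ≡ 16 (mod 17); new modulus lcm = 5168.
    Write x = 255 + 304·t and substitute into x ≡ 16 (mod 17): 304·t ≡ 16 − 255 = -239 (mod 17).
    Reduce coefficients mod 17: 15·t ≡ 16 (mod 17).
    The inverse of 15 mod 17 is 8 (since 15·8 = 120 = 7·17 + 1), so t ≡ 8·16 = 128 ≡ 9 (mod 17).
    Then x = 255 + 304·9 = 2991, valid modulo lcm(304, 17) = 5168: x ≡ 2991 (mod 5168).
  Combine with x ≡ 2 (mod 9); new modulus lcm = 46512.
    Write x = 2991 + 5168·t and substitute into x ≡ 2 (mod 9): 5168·t ≡ 2 − 2991 = -2989 (mod 9).
    Reduce coefficients mod 9: 2·t ≡ 8 (mod 9).
    The inverse of 2 mod 9 is 5 (since 2·5 = 10 = 1·9 + 1), so t ≡ 5·8 = 40 ≡ 4 (mod 9).
    Then x = 2991 + 5168·4 = 23663, valid modulo lcm(5168, 9) = 46512: x ≡ 23663 (mod 46512).
Verify against each original: 23663 mod 19 = 8, 23663 mod 16 = 15, 23663 mod 17 = 16, 23663 mod 9 = 2.

x ≡ 23663 (mod 46512).


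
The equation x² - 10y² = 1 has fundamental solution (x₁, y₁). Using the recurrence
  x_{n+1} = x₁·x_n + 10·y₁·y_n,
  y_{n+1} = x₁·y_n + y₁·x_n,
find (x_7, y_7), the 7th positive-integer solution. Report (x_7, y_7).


Step 1: Find the fundamental solution (x₁, y₁) of x² - 10y² = 1.
  Expand √10 as a continued fraction. a₀ = ⌊√10⌋ = 3; iterate m_{k+1} = d_k·a_k − m_k, d_{k+1} = (10 − m_{k+1}²)/d_k, a_{k+1} = ⌊(a₀ + m_{k+1})/d_{k+1}⌋ (starting m₀ = 0, d₀ = 1), with convergents p_k = a_k·p_{k-1} + p_{k-2}, q_k = a_k·q_{k-1} + q_{k-2} (p₋₁ = 1, q₋₁ = 0):
  k = 0: a₀ = 3; p₀/q₀ = 3/1; p₀² − 10·q₀² = 9 − 10 = -1.
  k = 1: m = 3, d = 1, a = ⌊(3 + 3)/1⌋ = 6; p/q = (6·3 + 1)/(6·1 + 0) = 19/6; p² − 10·q² = 361 − 360 = 1.
  The first convergent with p² − 10·q² = 1 gives the fundamental solution (x₁, y₁) = (19, 6).
Step 2: Apply the recurrence (x_{n+1}, y_{n+1}) = (x₁x_n + 10y₁y_n, x₁y_n + y₁x_n) repeatedly.
  From (x_1, y_1) = (19, 6): x_2 = 19·19 + 10·6·6 = 721; y_2 = 19·6 + 6·19 = 228.
  From (x_2, y_2) = (721, 228): x_3 = 19·721 + 10·6·228 = 27379; y_3 = 19·228 + 6·721 = 8658.
  From (x_3, y_3) = (27379, 8658): x_4 = 19·27379 + 10·6·8658 = 1039681; y_4 = 19·8658 + 6·27379 = 328776.
  From (x_4, y_4) = (1039681, 328776): x_5 = 19·1039681 + 10·6·328776 = 39480499; y_5 = 19·328776 + 6·1039681 = 12484830.
  From (x_5, y_5) = (39480499, 12484830): x_6 = 19·39480499 + 10·6·12484830 = 1499219281; y_6 = 19·12484830 + 6·39480499 = 474094764.
  From (x_6, y_6) = (1499219281, 474094764): x_7 = 19·1499219281 + 10·6·474094764 = 56930852179; y_7 = 19·474094764 + 6·1499219281 = 18003116202.
Step 3: Verify x_7² - 10·y_7² = 3241121929827149048041 - 3241121929827149048040 = 1 (should be 1). ✓

(x_1, y_1) = (19, 6); (x_7, y_7) = (56930852179, 18003116202).


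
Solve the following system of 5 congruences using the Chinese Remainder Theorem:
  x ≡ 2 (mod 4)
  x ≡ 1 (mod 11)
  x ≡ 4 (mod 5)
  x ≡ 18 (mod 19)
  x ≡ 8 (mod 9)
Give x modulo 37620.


Product of moduli M = 4 · 11 · 5 · 19 · 9 = 37620.
Merge one congruence at a time:
  Start: x ≡ 2 (mod 4).
  Combine with x ≡ 1 (mod 11); new modulus lcm = 44.
    Write x = 2 + 4·t and substitute into x ≡ 1 (mod 11): 4·t ≡ 1 − 2 = -1 (mod 11).
    Reduce coefficients mod 11: 4·t ≡ 10 (mod 11).
    The inverse of 4 mod 11 is 3 (since 4·3 = 12 = 1·11 + 1), so t ≡ 3·10 = 30 ≡ 8 (mod 11).
    Then x = 2 + 4·8 = 34, valid modulo lcm(4, 11) = 44: x ≡ 34 (mod 44).
  Combine with x ≡ 4 (mod 5); new modulus lcm = 220.
    Write x = 34 + 44·t and substitute into x ≡ 4 (mod 5): 44·t ≡ 4 − 34 = -30 (mod 5).
    Reduce coefficients mod 5: 4·t ≡ 0 (mod 5).
    The inverse of 4 mod 5 is 4 (since 4·4 = 16 = 3·5 + 1), so t ≡ 4·0 = 0 ≡ 0 (mod 5).
    Then x = 34 + 44·0 = 34, valid modulo lcm(44, 5) = 220: x ≡ 34 (mod 220).
  Combine with x ≡ 18 (mod 19); new modulus lcm = 4180.
    Write x = 34 + 220·t and substitute into x ≡ 18 (mod 19): 220·t ≡ 18 − 34 = -16 (mod 19).
    Reduce coefficients mod 19: 11·t ≡ 3 (mod 19).
    The inverse of 11 mod 19 is 7 (since 11·7 = 77 = 4·19 + 1), so t ≡ 7·3 = 21 ≡ 2 (mod 19).
    Then x = 34 + 220·2 = 474, valid modulo lcm(220, 19) = 4180: x ≡ 474 (mod 4180).
  Combine with x ≡ 8 (mod 9); new modulus lcm = 37620.
    Write x = 474 + 4180·t and substitute into x ≡ 8 (mod 9): 4180·t ≡ 8 − 474 = -466 (mod 9).
    Reduce coefficients mod 9: 4·t ≡ 2 (mod 9).
    The inverse of 4 mod 9 is 7 (since 4·7 = 28 = 3·9 + 1), so t ≡ 7·2 = 14 ≡ 5 (mod 9).
    Then x = 474 + 4180·5 = 21374, valid modulo lcm(4180, 9) = 37620: x ≡ 21374 (mod 37620).
Verify against each original: 21374 mod 4 = 2, 21374 mod 11 = 1, 21374 mod 5 = 4, 21374 mod 19 = 18, 21374 mod 9 = 8.

x ≡ 21374 (mod 37620).


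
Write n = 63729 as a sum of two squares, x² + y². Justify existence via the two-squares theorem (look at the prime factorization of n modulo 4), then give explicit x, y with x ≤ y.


Step 1: Factor n = 63729 = 3^2 · 73 · 97.
Step 2: Check the mod-4 condition on each prime factor: 3 ≡ 3 (mod 4), exponent 2 (must be even); 73 ≡ 1 (mod 4), exponent 1; 97 ≡ 1 (mod 4), exponent 1.
All primes ≡ 3 (mod 4) appear to even exponent (or don't appear), so by the two-squares theorem n IS expressible as a sum of two squares.
Step 3: Build a representation. Group n = k² · m with k = 3 and m = 73 · 97 = 7081 (a product of primes ≡ 1 (mod 4)); a representation of m scales to one of n via (k·x)² + (k·y)² = k²(x² + y²). Each prime p ≡ 1 (mod 4) is itself a sum of two squares; find a² by testing p − a² for a perfect square:
  73: 73 − 1² = 72, 73 − 2² = 69, 73 − 3² = 64 = 8² ⇒ 73 = 3² + 8².
  97: 97 − 1² = 96, 97 − 2² = 93, 97 − 3² = 88, 97 − 4² = 81 = 9² ⇒ 97 = 4² + 9².
  Combine using the Brahmagupta–Fibonacci identity (a² + b²)(c² + d²) = (ac − bd)² + (ad + bc)² = (ac + bd)² + (ad − bc)²:
  73 · 97 = 7081: from (3² + 8²)(4² + 9²), take (3·4 − 8·9, 3·9 + 8·4) = (12 − 72, 27 + 32) = (-60, 59); dropping signs (only squares matter) gives (60, 59); check 60² + 59² = 3600 + 3481 = 7081 ✓.
  Scale by k = 3: (3·60, 3·59) = (180, 177).
Step 4: Order so x ≤ y and verify: 177² + 180² = 31329 + 32400 = 63729 = n. ✓

n = 63729 = 177² + 180² (one valid representation with x ≤ y).


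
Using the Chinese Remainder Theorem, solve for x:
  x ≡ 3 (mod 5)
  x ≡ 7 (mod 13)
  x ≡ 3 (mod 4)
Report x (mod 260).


Moduli 5, 13, 4 are pairwise coprime; by CRT there is a unique solution modulo M = 5 · 13 · 4 = 260.
Solve pairwise, accumulating the modulus:
  Start with x ≡ 3 (mod 5).
  Combine with x ≡ 7 (mod 13): since gcd(5, 13) = 1, we get a unique residue mod 65.
    Write x = 3 + 5·t and substitute into x ≡ 7 (mod 13): 5·t ≡ 7 − 3 = 4 (mod 13).
    The inverse of 5 mod 13 is 8 (since 5·8 = 40 = 3·13 + 1), so t ≡ 8·4 = 32 ≡ 6 (mod 13).
    Then x = 3 + 5·6 = 33, valid modulo lcm(5, 13) = 65: x ≡ 33 (mod 65).
  Combine with x ≡ 3 (mod 4): since gcd(65, 4) = 1, we get a unique residue mod 260.
    Write x = 33 + 65·t and substitute into x ≡ 3 (mod 4): 65·t ≡ 3 − 33 = -30 (mod 4).
    Reduce coefficients mod 4: 1·t ≡ 2 (mod 4).
    So t ≡ 2 (mod 4).
    Then x = 33 + 65·2 = 163, valid modulo lcm(65, 4) = 260: x ≡ 163 (mod 260).
Verify: 163 mod 5 = 3 ✓, 163 mod 13 = 7 ✓, 163 mod 4 = 3 ✓.

x ≡ 163 (mod 260).


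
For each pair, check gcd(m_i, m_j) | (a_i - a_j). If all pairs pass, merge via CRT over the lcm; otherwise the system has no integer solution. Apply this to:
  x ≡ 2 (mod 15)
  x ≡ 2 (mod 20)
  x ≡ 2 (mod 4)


Moduli 15, 20, 4 are not pairwise coprime, so CRT works modulo lcm(m_i) when all pairwise compatibility conditions hold.
Pairwise compatibility: gcd(m_i, m_j) must divide a_i - a_j for every pair.
Merge one congruence at a time:
  Start: x ≡ 2 (mod 15).
  Combine with x ≡ 2 (mod 20): gcd(15, 20) = 5; 2 - 2 = 0, which IS divisible by 5, so compatible.
    Write x = 2 + 15·t and substitute into x ≡ 2 (mod 20): 15·t ≡ 2 − 2 = 0 (mod 20).
    Divide the congruence (and modulus) by g = 5: 3·t ≡ 0 (mod 4).
    The inverse of 3 mod 4 is 3 (since 3·3 = 9 = 2·4 + 1), so t ≡ 3·0 = 0 ≡ 0 (mod 4).
    Then x = 2 + 15·0 = 2, valid modulo lcm(15, 20) = 60: x ≡ 2 (mod 60).
  Combine with x ≡ 2 (mod 4): gcd(60, 4) = 4; 2 - 2 = 0, which IS divisible by 4, so compatible.
    Write x = 2 + 60·t and substitute into x ≡ 2 (mod 4): 60·t ≡ 2 − 2 = 0 (mod 4).
    Divide the congruence (and modulus) by g = 4: 15·t ≡ 0 (mod 1).
    Modulo 1 every t works; take t = 0.
    Then x = 2 + 60·0 = 2, valid modulo lcm(60, 4) = 60: x ≡ 2 (mod 60).
Verify: 2 mod 15 = 2, 2 mod 20 = 2, 2 mod 4 = 2.

x ≡ 2 (mod 60).


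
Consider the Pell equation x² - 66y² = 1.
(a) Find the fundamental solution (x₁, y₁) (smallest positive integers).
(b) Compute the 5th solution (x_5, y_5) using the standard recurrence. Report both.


Step 1: Find the fundamental solution (x₁, y₁) of x² - 66y² = 1.
  Expand √66 as a continued fraction. a₀ = ⌊√66⌋ = 8; iterate m_{k+1} = d_k·a_k − m_k, d_{k+1} = (66 − m_{k+1}²)/d_k, a_{k+1} = ⌊(a₀ + m_{k+1})/d_{k+1}⌋ (starting m₀ = 0, d₀ = 1), with convergents p_k = a_k·p_{k-1} + p_{k-2}, q_k = a_k·q_{k-1} + q_{k-2} (p₋₁ = 1, q₋₁ = 0):
  k = 0: a₀ = 8; p₀/q₀ = 8/1; p₀² − 66·q₀² = 64 − 66 = -2.
  k = 1: m = 8, d = 2, a = ⌊(8 + 8)/2⌋ = 8; p/q = (8·8 + 1)/(8·1 + 0) = 65/8; p² − 66·q² = 4225 − 4224 = 1.
  The first convergent with p² − 66·q² = 1 gives the fundamental solution (x₁, y₁) = (65, 8).
Step 2: Apply the recurrence (x_{n+1}, y_{n+1}) = (x₁x_n + 66y₁y_n, x₁y_n + y₁x_n) repeatedly.
  From (x_1, y_1) = (65, 8): x_2 = 65·65 + 66·8·8 = 8449; y_2 = 65·8 + 8·65 = 1040.
  From (x_2, y_2) = (8449, 1040): x_3 = 65·8449 + 66·8·1040 = 1098305; y_3 = 65·1040 + 8·8449 = 135192.
  From (x_3, y_3) = (1098305, 135192): x_4 = 65·1098305 + 66·8·135192 = 142771201; y_4 = 65·135192 + 8·1098305 = 17573920.
  From (x_4, y_4) = (142771201, 17573920): x_5 = 65·142771201 + 66·8·17573920 = 18559157825; y_5 = 65·17573920 + 8·142771201 = 2284474408.
Step 3: Verify x_5² - 66·y_5² = 344442339173258730625 - 344442339173258730624 = 1 (should be 1). ✓

(x_1, y_1) = (65, 8); (x_5, y_5) = (18559157825, 2284474408).


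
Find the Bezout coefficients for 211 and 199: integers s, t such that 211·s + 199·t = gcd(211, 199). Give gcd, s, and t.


Euclidean algorithm on (211, 199) — divide until remainder is 0:
  211 = 1 · 199 + 12
  199 = 16 · 12 + 7
  12 = 1 · 7 + 5
  7 = 1 · 5 + 2
  5 = 2 · 2 + 1
  2 = 2 · 1 + 0
gcd(211, 199) = 1.
Track Bezout coefficients alongside the remainders: start with r₀ = 211 = a·1 + b·0 (s = 1, t = 0) and r₁ = 199 = a·0 + b·1 (s = 0, t = 1); each new remainder r_{k+1} = r_{k-1} − q_k·r_k inherits s_{k+1} = s_{k-1} − q_k·s_k, t_{k+1} = t_{k-1} − q_k·t_k, so r_k = a·s_k + b·t_k at every step:
  q = 1: r = 12, s = 1 − 1·0 = 1, t = 0 − 1·1 = -1  (check: 211·1 + 199·(-1) = 12)
  q = 16: r = 7, s = 0 − 16·1 = -16, t = 1 − 16·(-1) = 17  (check: 211·(-16) + 199·17 = 7)
  q = 1: r = 5, s = 1 − 1·(-16) = 17, t = -1 − 1·17 = -18  (check: 211·17 + 199·(-18) = 5)
  q = 1: r = 2, s = -16 − 1·17 = -33, t = 17 − 1·(-18) = 35  (check: 211·(-33) + 199·35 = 2)
  q = 2: r = 1, s = 17 − 2·(-33) = 83, t = -18 − 2·35 = -88  (check: 211·83 + 199·(-88) = 1)
The row with r = 1 (the gcd) gives the Bezout coefficients s = 83, t = -88.
Result: 211 · (83) + 199 · (-88) = 1.

gcd(211, 199) = 1; s = 83, t = -88 (check: 211·83 + 199·(-88) = 1).


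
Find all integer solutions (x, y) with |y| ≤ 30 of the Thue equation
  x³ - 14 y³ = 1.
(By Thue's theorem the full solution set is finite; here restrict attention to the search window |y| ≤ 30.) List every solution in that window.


The equation is x³ - 14y³ = 1. For fixed y, x³ = 14·y³ + 1, so a solution requires the RHS to be a perfect cube.
Strategy: iterate y from -30 to 30, compute RHS = 14·y³ + 1, and check whether it is a (positive or negative) perfect cube.
Check small values of y:
  y = 0: RHS = 1 = (1)³ ⇒ x = 1 works.
  y = 1: RHS = 15 is not a perfect cube.
  y = -1: RHS = -13 is not a perfect cube.
  y = 2: RHS = 113 is not a perfect cube.
  y = -2: RHS = -111 is not a perfect cube.
  y = 3: RHS = 379 is not a perfect cube.
  y = -3: RHS = -377 is not a perfect cube.
Continuing the search up to |y| = 30 finds no further solutions beyond those listed.
Collected solutions: (1, 0).

Solutions (with |y| ≤ 30): (1, 0).


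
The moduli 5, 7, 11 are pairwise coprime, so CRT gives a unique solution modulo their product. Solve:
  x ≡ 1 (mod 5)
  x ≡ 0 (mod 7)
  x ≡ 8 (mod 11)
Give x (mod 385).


Moduli 5, 7, 11 are pairwise coprime; by CRT there is a unique solution modulo M = 5 · 7 · 11 = 385.
Solve pairwise, accumulating the modulus:
  Start with x ≡ 1 (mod 5).
  Combine with x ≡ 0 (mod 7): since gcd(5, 7) = 1, we get a unique residue mod 35.
    Write x = 1 + 5·t and substitute into x ≡ 0 (mod 7): 5·t ≡ 0 − 1 = -1 (mod 7).
    Reduce coefficients mod 7: 5·t ≡ 6 (mod 7).
    The inverse of 5 mod 7 is 3 (since 5·3 = 15 = 2·7 + 1), so t ≡ 3·6 = 18 ≡ 4 (mod 7).
    Then x = 1 + 5·4 = 21, valid modulo lcm(5, 7) = 35: x ≡ 21 (mod 35).
  Combine with x ≡ 8 (mod 11): since gcd(35, 11) = 1, we get a unique residue mod 385.
    Write x = 21 + 35·t and substitute into x ≡ 8 (mod 11): 35·t ≡ 8 − 21 = -13 (mod 11).
    Reduce coefficients mod 11: 2·t ≡ 9 (mod 11).
    The inverse of 2 mod 11 is 6 (since 2·6 = 12 = 1·11 + 1), so t ≡ 6·9 = 54 ≡ 10 (mod 11).
    Then x = 21 + 35·10 = 371, valid modulo lcm(35, 11) = 385: x ≡ 371 (mod 385).
Verify: 371 mod 5 = 1 ✓, 371 mod 7 = 0 ✓, 371 mod 11 = 8 ✓.

x ≡ 371 (mod 385).


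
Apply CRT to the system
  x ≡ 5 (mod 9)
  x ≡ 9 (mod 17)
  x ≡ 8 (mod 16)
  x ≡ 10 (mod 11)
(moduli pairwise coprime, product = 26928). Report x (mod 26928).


Product of moduli M = 9 · 17 · 16 · 11 = 26928.
Merge one congruence at a time:
  Start: x ≡ 5 (mod 9).
  Combine with x ≡ 9 (mod 17); new modulus lcm = 153.
    Write x = 5 + 9·t and substitute into x ≡ 9 (mod 17): 9·t ≡ 9 − 5 = 4 (mod 17).
    The inverse of 9 mod 17 is 2 (since 9·2 = 18 = 1·17 + 1), so t ≡ 2·4 = 8 ≡ 8 (mod 17).
    Then x = 5 + 9·8 = 77, valid modulo lcm(9, 17) = 153: x ≡ 77 (mod 153).
  Combine with x ≡ 8 (mod 16); new modulus lcm = 2448.
    Write x = 77 + 153·t and substitute into x ≡ 8 (mod 16): 153·t ≡ 8 − 77 = -69 (mod 16).
    Reduce coefficients mod 16: 9·t ≡ 11 (mod 16).
    The inverse of 9 mod 16 is 9 (since 9·9 = 81 = 5·16 + 1), so t ≡ 9·11 = 99 ≡ 3 (mod 16).
    Then x = 77 + 153·3 = 536, valid modulo lcm(153, 16) = 2448: x ≡ 536 (mod 2448).
  Combine with x ≡ 10 (mod 11); new modulus lcm = 26928.
    Write x = 536 + 2448·t and substitute into x ≡ 10 (mod 11): 2448·t ≡ 10 − 536 = -526 (mod 11).
    Reduce coefficients mod 11: 6·t ≡ 2 (mod 11).
    The inverse of 6 mod 11 is 2 (since 6·2 = 12 = 1·11 + 1), so t ≡ 2·2 = 4 ≡ 4 (mod 11).
    Then x = 536 + 2448·4 = 10328, valid modulo lcm(2448, 11) = 26928: x ≡ 10328 (mod 26928).
Verify against each original: 10328 mod 9 = 5, 10328 mod 17 = 9, 10328 mod 16 = 8, 10328 mod 11 = 10.

x ≡ 10328 (mod 26928).


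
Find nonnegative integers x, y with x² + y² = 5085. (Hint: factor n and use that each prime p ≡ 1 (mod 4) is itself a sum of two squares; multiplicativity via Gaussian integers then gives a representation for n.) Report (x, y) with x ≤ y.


Step 1: Factor n = 5085 = 3^2 · 5 · 113.
Step 2: Check the mod-4 condition on each prime factor: 3 ≡ 3 (mod 4), exponent 2 (must be even); 5 ≡ 1 (mod 4), exponent 1; 113 ≡ 1 (mod 4), exponent 1.
All primes ≡ 3 (mod 4) appear to even exponent (or don't appear), so by the two-squares theorem n IS expressible as a sum of two squares.
Step 3: Build a representation. Group n = k² · m with k = 3 and m = 5 · 113 = 565 (a product of primes ≡ 1 (mod 4)); a representation of m scales to one of n via (k·x)² + (k·y)² = k²(x² + y²). Each prime p ≡ 1 (mod 4) is itself a sum of two squares; find a² by testing p − a² for a perfect square:
  5: 5 − 1² = 4 = 2² ⇒ 5 = 1² + 2².
  113: 113 − 1² = 112, 113 − 2² = 109, 113 − 3² = 104, 113 − 4² = 97, 113 − 5² = 88, 113 − 6² = 77, 113 − 7² = 64 = 8² ⇒ 113 = 7² + 8².
  Combine using the Brahmagupta–Fibonacci identity (a² + b²)(c² + d²) = (ac − bd)² + (ad + bc)² = (ac + bd)² + (ad − bc)²:
  5 · 113 = 565: from (1² + 2²)(7² + 8²), take (1·7 − 2·8, 1·8 + 2·7) = (7 − 16, 8 + 14) = (-9, 22); dropping signs (only squares matter) gives (9, 22); check 9² + 22² = 81 + 484 = 565 ✓.
  Scale by k = 3: (3·9, 3·22) = (27, 66).
Step 4: Order so x ≤ y and verify: 27² + 66² = 729 + 4356 = 5085 = n. ✓

n = 5085 = 27² + 66² (one valid representation with x ≤ y).


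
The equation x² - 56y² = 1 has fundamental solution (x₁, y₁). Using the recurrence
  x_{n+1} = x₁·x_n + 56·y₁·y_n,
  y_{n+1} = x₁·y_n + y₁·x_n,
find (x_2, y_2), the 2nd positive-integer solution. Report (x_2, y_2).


Step 1: Find the fundamental solution (x₁, y₁) of x² - 56y² = 1.
  Expand √56 as a continued fraction. a₀ = ⌊√56⌋ = 7; iterate m_{k+1} = d_k·a_k − m_k, d_{k+1} = (56 − m_{k+1}²)/d_k, a_{k+1} = ⌊(a₀ + m_{k+1})/d_{k+1}⌋ (starting m₀ = 0, d₀ = 1), with convergents p_k = a_k·p_{k-1} + p_{k-2}, q_k = a_k·q_{k-1} + q_{k-2} (p₋₁ = 1, q₋₁ = 0):
  k = 0: a₀ = 7; p₀/q₀ = 7/1; p₀² − 56·q₀² = 49 − 56 = -7.
  k = 1: m = 7, d = 7, a = ⌊(7 + 7)/7⌋ = 2; p/q = (2·7 + 1)/(2·1 + 0) = 15/2; p² − 56·q² = 225 − 224 = 1.
  The first convergent with p² − 56·q² = 1 gives the fundamental solution (x₁, y₁) = (15, 2).
Step 2: Apply the recurrence (x_{n+1}, y_{n+1}) = (x₁x_n + 56y₁y_n, x₁y_n + y₁x_n) repeatedly.
  From (x_1, y_1) = (15, 2): x_2 = 15·15 + 56·2·2 = 449; y_2 = 15·2 + 2·15 = 60.
Step 3: Verify x_2² - 56·y_2² = 201601 - 201600 = 1 (should be 1). ✓

(x_1, y_1) = (15, 2); (x_2, y_2) = (449, 60).


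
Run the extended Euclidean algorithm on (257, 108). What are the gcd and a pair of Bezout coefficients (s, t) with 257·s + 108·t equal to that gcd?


Euclidean algorithm on (257, 108) — divide until remainder is 0:
  257 = 2 · 108 + 41
  108 = 2 · 41 + 26
  41 = 1 · 26 + 15
  26 = 1 · 15 + 11
  15 = 1 · 11 + 4
  11 = 2 · 4 + 3
  4 = 1 · 3 + 1
  3 = 3 · 1 + 0
gcd(257, 108) = 1.
Track Bezout coefficients alongside the remainders: start with r₀ = 257 = a·1 + b·0 (s = 1, t = 0) and r₁ = 108 = a·0 + b·1 (s = 0, t = 1); each new remainder r_{k+1} = r_{k-1} − q_k·r_k inherits s_{k+1} = s_{k-1} − q_k·s_k, t_{k+1} = t_{k-1} − q_k·t_k, so r_k = a·s_k + b·t_k at every step:
  q = 2: r = 41, s = 1 − 2·0 = 1, t = 0 − 2·1 = -2  (check: 257·1 + 108·(-2) = 41)
  q = 2: r = 26, s = 0 − 2·1 = -2, t = 1 − 2·(-2) = 5  (check: 257·(-2) + 108·5 = 26)
  q = 1: r = 15, s = 1 − 1·(-2) = 3, t = -2 − 1·5 = -7  (check: 257·3 + 108·(-7) = 15)
  q = 1: r = 11, s = -2 − 1·3 = -5, t = 5 − 1·(-7) = 12  (check: 257·(-5) + 108·12 = 11)
  q = 1: r = 4, s = 3 − 1·(-5) = 8, t = -7 − 1·12 = -19  (check: 257·8 + 108·(-19) = 4)
  q = 2: r = 3, s = -5 − 2·8 = -21, t = 12 − 2·(-19) = 50  (check: 257·(-21) + 108·50 = 3)
  q = 1: r = 1, s = 8 − 1·(-21) = 29, t = -19 − 1·50 = -69  (check: 257·29 + 108·(-69) = 1)
The row with r = 1 (the gcd) gives the Bezout coefficients s = 29, t = -69.
Result: 257 · (29) + 108 · (-69) = 1.

gcd(257, 108) = 1; s = 29, t = -69 (check: 257·29 + 108·(-69) = 1).


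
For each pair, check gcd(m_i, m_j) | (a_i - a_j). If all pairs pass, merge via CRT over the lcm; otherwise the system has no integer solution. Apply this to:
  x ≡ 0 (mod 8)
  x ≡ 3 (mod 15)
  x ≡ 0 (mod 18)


Moduli 8, 15, 18 are not pairwise coprime, so CRT works modulo lcm(m_i) when all pairwise compatibility conditions hold.
Pairwise compatibility: gcd(m_i, m_j) must divide a_i - a_j for every pair.
Merge one congruence at a time:
  Start: x ≡ 0 (mod 8).
  Combine with x ≡ 3 (mod 15): gcd(8, 15) = 1; 3 - 0 = 3, which IS divisible by 1, so compatible.
    Write x = 0 + 8·t and substitute into x ≡ 3 (mod 15): 8·t ≡ 3 − 0 = 3 (mod 15).
    The inverse of 8 mod 15 is 2 (since 8·2 = 16 = 1·15 + 1), so t ≡ 2·3 = 6 ≡ 6 (mod 15).
    Then x = 0 + 8·6 = 48, valid modulo lcm(8, 15) = 120: x ≡ 48 (mod 120).
  Combine with x ≡ 0 (mod 18): gcd(120, 18) = 6; 0 - 48 = -48, which IS divisible by 6, so compatible.
    Write x = 48 + 120·t and substitute into x ≡ 0 (mod 18): 120·t ≡ 0 − 48 = -48 (mod 18).
    Divide the congruence (and modulus) by g = 6: 20·t ≡ -8 (mod 3).
    Reduce coefficients mod 3: 2·t ≡ 1 (mod 3).
    The inverse of 2 mod 3 is 2 (since 2·2 = 4 = 1·3 + 1), so t ≡ 2·1 = 2 ≡ 2 (mod 3).
    Then x = 48 + 120·2 = 288, valid modulo lcm(120, 18) = 360: x ≡ 288 (mod 360).
Verify: 288 mod 8 = 0, 288 mod 15 = 3, 288 mod 18 = 0.

x ≡ 288 (mod 360).


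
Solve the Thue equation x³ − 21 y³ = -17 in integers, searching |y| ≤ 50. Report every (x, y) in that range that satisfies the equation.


The equation is x³ - 21y³ = -17. For fixed y, x³ = 21·y³ − 17, so a solution requires the RHS to be a perfect cube.
Strategy: iterate y from -50 to 50, compute RHS = 21·y³ − 17, and check whether it is a (positive or negative) perfect cube.
Check small values of y:
  y = 0: RHS = -17 is not a perfect cube.
  y = 1: RHS = 4 is not a perfect cube.
  y = -1: RHS = -38 is not a perfect cube.
  y = 2: RHS = 151 is not a perfect cube.
  y = -2: RHS = -185 is not a perfect cube.
  y = 3: RHS = 550 is not a perfect cube.
  y = -3: RHS = -584 is not a perfect cube.
Continuing the search up to |y| = 50 finds no solutions either.
No (x, y) in the scanned range satisfies the equation.

No integer solutions with |y| ≤ 50.


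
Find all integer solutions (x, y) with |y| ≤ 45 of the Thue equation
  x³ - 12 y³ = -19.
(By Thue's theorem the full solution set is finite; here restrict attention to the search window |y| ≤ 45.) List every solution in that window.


The equation is x³ - 12y³ = -19. For fixed y, x³ = 12·y³ − 19, so a solution requires the RHS to be a perfect cube.
Strategy: iterate y from -45 to 45, compute RHS = 12·y³ − 19, and check whether it is a (positive or negative) perfect cube.
Check small values of y:
  y = 0: RHS = -19 is not a perfect cube.
  y = 1: RHS = -7 is not a perfect cube.
  y = -1: RHS = -31 is not a perfect cube.
  y = 2: RHS = 77 is not a perfect cube.
  y = -2: RHS = -115 is not a perfect cube.
  y = 3: RHS = 305 is not a perfect cube.
  y = -3: RHS = -343 = (-7)³ ⇒ x = -7 works.
Continuing the search up to |y| = 45 finds no further solutions beyond those listed.
Collected solutions: (-7, -3).

Solutions (with |y| ≤ 45): (-7, -3).


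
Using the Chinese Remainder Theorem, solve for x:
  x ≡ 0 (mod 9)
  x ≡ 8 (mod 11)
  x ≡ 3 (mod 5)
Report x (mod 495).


Moduli 9, 11, 5 are pairwise coprime; by CRT there is a unique solution modulo M = 9 · 11 · 5 = 495.
Solve pairwise, accumulating the modulus:
  Start with x ≡ 0 (mod 9).
  Combine with x ≡ 8 (mod 11): since gcd(9, 11) = 1, we get a unique residue mod 99.
    Write x = 0 + 9·t and substitute into x ≡ 8 (mod 11): 9·t ≡ 8 − 0 = 8 (mod 11).
    The inverse of 9 mod 11 is 5 (since 9·5 = 45 = 4·11 + 1), so t ≡ 5·8 = 40 ≡ 7 (mod 11).
    Then x = 0 + 9·7 = 63, valid modulo lcm(9, 11) = 99: x ≡ 63 (mod 99).
  Combine with x ≡ 3 (mod 5): since gcd(99, 5) = 1, we get a unique residue mod 495.
    Write x = 63 + 99·t and substitute into x ≡ 3 (mod 5): 99·t ≡ 3 − 63 = -60 (mod 5).
    Reduce coefficients mod 5: 4·t ≡ 0 (mod 5).
    The inverse of 4 mod 5 is 4 (since 4·4 = 16 = 3·5 + 1), so t ≡ 4·0 = 0 ≡ 0 (mod 5).
    Then x = 63 + 99·0 = 63, valid modulo lcm(99, 5) = 495: x ≡ 63 (mod 495).
Verify: 63 mod 9 = 0 ✓, 63 mod 11 = 8 ✓, 63 mod 5 = 3 ✓.

x ≡ 63 (mod 495).


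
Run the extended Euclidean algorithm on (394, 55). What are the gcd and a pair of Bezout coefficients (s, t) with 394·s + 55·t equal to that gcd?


Euclidean algorithm on (394, 55) — divide until remainder is 0:
  394 = 7 · 55 + 9
  55 = 6 · 9 + 1
  9 = 9 · 1 + 0
gcd(394, 55) = 1.
Track Bezout coefficients alongside the remainders: start with r₀ = 394 = a·1 + b·0 (s = 1, t = 0) and r₁ = 55 = a·0 + b·1 (s = 0, t = 1); each new remainder r_{k+1} = r_{k-1} − q_k·r_k inherits s_{k+1} = s_{k-1} − q_k·s_k, t_{k+1} = t_{k-1} − q_k·t_k, so r_k = a·s_k + b·t_k at every step:
  q = 7: r = 9, s = 1 − 7·0 = 1, t = 0 − 7·1 = -7  (check: 394·1 + 55·(-7) = 9)
  q = 6: r = 1, s = 0 − 6·1 = -6, t = 1 − 6·(-7) = 43  (check: 394·(-6) + 55·43 = 1)
The row with r = 1 (the gcd) gives the Bezout coefficients s = -6, t = 43.
Result: 394 · (-6) + 55 · (43) = 1.

gcd(394, 55) = 1; s = -6, t = 43 (check: 394·(-6) + 55·43 = 1).


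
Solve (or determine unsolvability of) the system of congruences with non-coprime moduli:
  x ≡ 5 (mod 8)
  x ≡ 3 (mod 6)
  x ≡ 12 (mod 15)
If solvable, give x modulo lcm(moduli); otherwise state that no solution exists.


Moduli 8, 6, 15 are not pairwise coprime, so CRT works modulo lcm(m_i) when all pairwise compatibility conditions hold.
Pairwise compatibility: gcd(m_i, m_j) must divide a_i - a_j for every pair.
Merge one congruence at a time:
  Start: x ≡ 5 (mod 8).
  Combine with x ≡ 3 (mod 6): gcd(8, 6) = 2; 3 - 5 = -2, which IS divisible by 2, so compatible.
    Write x = 5 + 8·t and substitute into x ≡ 3 (mod 6): 8·t ≡ 3 − 5 = -2 (mod 6).
    Divide the congruence (and modulus) by g = 2: 4·t ≡ -1 (mod 3).
    Reduce coefficients mod 3: 1·t ≡ 2 (mod 3).
    So t ≡ 2 (mod 3).
    Then x = 5 + 8·2 = 21, valid modulo lcm(8, 6) = 24: x ≡ 21 (mod 24).
  Combine with x ≡ 12 (mod 15): gcd(24, 15) = 3; 12 - 21 = -9, which IS divisible by 3, so compatible.
    Write x = 21 + 24·t and substitute into x ≡ 12 (mod 15): 24·t ≡ 12 − 21 = -9 (mod 15).
    Divide the congruence (and modulus) by g = 3: 8·t ≡ -3 (mod 5).
    Reduce coefficients mod 5: 3·t ≡ 2 (mod 5).
    The inverse of 3 mod 5 is 2 (since 3·2 = 6 = 1·5 + 1), so t ≡ 2·2 = 4 ≡ 4 (mod 5).
    Then x = 21 + 24·4 = 117, valid modulo lcm(24, 15) = 120: x ≡ 117 (mod 120).
Verify: 117 mod 8 = 5, 117 mod 6 = 3, 117 mod 15 = 12.

x ≡ 117 (mod 120).


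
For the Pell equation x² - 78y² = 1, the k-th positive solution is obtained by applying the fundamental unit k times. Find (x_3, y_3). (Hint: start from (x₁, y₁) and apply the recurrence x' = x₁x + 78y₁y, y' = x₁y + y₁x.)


Step 1: Find the fundamental solution (x₁, y₁) of x² - 78y² = 1.
  Expand √78 as a continued fraction. a₀ = ⌊√78⌋ = 8; iterate m_{k+1} = d_k·a_k − m_k, d_{k+1} = (78 − m_{k+1}²)/d_k, a_{k+1} = ⌊(a₀ + m_{k+1})/d_{k+1}⌋ (starting m₀ = 0, d₀ = 1), with convergents p_k = a_k·p_{k-1} + p_{k-2}, q_k = a_k·q_{k-1} + q_{k-2} (p₋₁ = 1, q₋₁ = 0):
  k = 0: a₀ = 8; p₀/q₀ = 8/1; p₀² − 78·q₀² = 64 − 78 = -14.
  k = 1: m = 8, d = 14, a = ⌊(8 + 8)/14⌋ = 1; p/q = (1·8 + 1)/(1·1 + 0) = 9/1; p² − 78·q² = 81 − 78 = 3.
  k = 2: m = 6, d = 3, a = ⌊(8 + 6)/3⌋ = 4; p/q = (4·9 + 8)/(4·1 + 1) = 44/5; p² − 78·q² = 1936 − 1950 = -14.
  k = 3: m = 6, d = 14, a = ⌊(8 + 6)/14⌋ = 1; p/q = (1·44 + 9)/(1·5 + 1) = 53/6; p² − 78·q² = 2809 − 2808 = 1.
  The first convergent with p² − 78·q² = 1 gives the fundamental solution (x₁, y₁) = (53, 6).
Step 2: Apply the recurrence (x_{n+1}, y_{n+1}) = (x₁x_n + 78y₁y_n, x₁y_n + y₁x_n) repeatedly.
  From (x_1, y_1) = (53, 6): x_2 = 53·53 + 78·6·6 = 5617; y_2 = 53·6 + 6·53 = 636.
  From (x_2, y_2) = (5617, 636): x_3 = 53·5617 + 78·6·636 = 595349; y_3 = 53·636 + 6·5617 = 67410.
Step 3: Verify x_3² - 78·y_3² = 354440431801 - 354440431800 = 1 (should be 1). ✓

(x_1, y_1) = (53, 6); (x_3, y_3) = (595349, 67410).


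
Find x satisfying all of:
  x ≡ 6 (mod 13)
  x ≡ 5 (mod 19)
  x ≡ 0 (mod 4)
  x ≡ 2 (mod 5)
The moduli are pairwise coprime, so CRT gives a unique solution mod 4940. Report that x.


Product of moduli M = 13 · 19 · 4 · 5 = 4940.
Merge one congruence at a time:
  Start: x ≡ 6 (mod 13).
  Combine with x ≡ 5 (mod 19); new modulus lcm = 247.
    Write x = 6 + 13·t and substitute into x ≡ 5 (mod 19): 13·t ≡ 5 − 6 = -1 (mod 19).
    Reduce coefficients mod 19: 13·t ≡ 18 (mod 19).
    The inverse of 13 mod 19 is 3 (since 13·3 = 39 = 2·19 + 1), so t ≡ 3·18 = 54 ≡ 16 (mod 19).
    Then x = 6 + 13·16 = 214, valid modulo lcm(13, 19) = 247: x ≡ 214 (mod 247).
  Combine with x ≡ 0 (mod 4); new modulus lcm = 988.
    Write x = 214 + 247·t and substitute into x ≡ 0 (mod 4): 247·t ≡ 0 − 214 = -214 (mod 4).
    Reduce coefficients mod 4: 3·t ≡ 2 (mod 4).
    The inverse of 3 mod 4 is 3 (since 3·3 = 9 = 2·4 + 1), so t ≡ 3·2 = 6 ≡ 2 (mod 4).
    Then x = 214 + 247·2 = 708, valid modulo lcm(247, 4) = 988: x ≡ 708 (mod 988).
  Combine with x ≡ 2 (mod 5); new modulus lcm = 4940.
    Write x = 708 + 988·t and substitute into x ≡ 2 (mod 5): 988·t ≡ 2 − 708 = -706 (mod 5).
    Reduce coefficients mod 5: 3·t ≡ 4 (mod 5).
    The inverse of 3 mod 5 is 2 (since 3·2 = 6 = 1·5 + 1), so t ≡ 2·4 = 8 ≡ 3 (mod 5).
    Then x = 708 + 988·3 = 3672, valid modulo lcm(988, 5) = 4940: x ≡ 3672 (mod 4940).
Verify against each original: 3672 mod 13 = 6, 3672 mod 19 = 5, 3672 mod 4 = 0, 3672 mod 5 = 2.

x ≡ 3672 (mod 4940).
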